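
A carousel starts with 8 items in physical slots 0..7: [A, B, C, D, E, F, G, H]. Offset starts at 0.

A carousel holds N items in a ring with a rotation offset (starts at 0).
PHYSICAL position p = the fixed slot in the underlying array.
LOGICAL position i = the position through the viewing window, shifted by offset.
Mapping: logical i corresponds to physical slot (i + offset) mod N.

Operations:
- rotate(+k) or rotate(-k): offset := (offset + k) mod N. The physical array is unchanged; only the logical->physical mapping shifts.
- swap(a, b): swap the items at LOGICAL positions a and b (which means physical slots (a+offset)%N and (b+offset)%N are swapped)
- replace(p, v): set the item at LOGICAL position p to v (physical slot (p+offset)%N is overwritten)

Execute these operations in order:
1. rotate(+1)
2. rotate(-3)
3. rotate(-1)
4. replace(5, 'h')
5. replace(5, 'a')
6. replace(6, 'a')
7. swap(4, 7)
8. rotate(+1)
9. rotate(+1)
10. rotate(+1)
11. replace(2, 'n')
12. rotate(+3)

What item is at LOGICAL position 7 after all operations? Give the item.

After op 1 (rotate(+1)): offset=1, physical=[A,B,C,D,E,F,G,H], logical=[B,C,D,E,F,G,H,A]
After op 2 (rotate(-3)): offset=6, physical=[A,B,C,D,E,F,G,H], logical=[G,H,A,B,C,D,E,F]
After op 3 (rotate(-1)): offset=5, physical=[A,B,C,D,E,F,G,H], logical=[F,G,H,A,B,C,D,E]
After op 4 (replace(5, 'h')): offset=5, physical=[A,B,h,D,E,F,G,H], logical=[F,G,H,A,B,h,D,E]
After op 5 (replace(5, 'a')): offset=5, physical=[A,B,a,D,E,F,G,H], logical=[F,G,H,A,B,a,D,E]
After op 6 (replace(6, 'a')): offset=5, physical=[A,B,a,a,E,F,G,H], logical=[F,G,H,A,B,a,a,E]
After op 7 (swap(4, 7)): offset=5, physical=[A,E,a,a,B,F,G,H], logical=[F,G,H,A,E,a,a,B]
After op 8 (rotate(+1)): offset=6, physical=[A,E,a,a,B,F,G,H], logical=[G,H,A,E,a,a,B,F]
After op 9 (rotate(+1)): offset=7, physical=[A,E,a,a,B,F,G,H], logical=[H,A,E,a,a,B,F,G]
After op 10 (rotate(+1)): offset=0, physical=[A,E,a,a,B,F,G,H], logical=[A,E,a,a,B,F,G,H]
After op 11 (replace(2, 'n')): offset=0, physical=[A,E,n,a,B,F,G,H], logical=[A,E,n,a,B,F,G,H]
After op 12 (rotate(+3)): offset=3, physical=[A,E,n,a,B,F,G,H], logical=[a,B,F,G,H,A,E,n]

Answer: n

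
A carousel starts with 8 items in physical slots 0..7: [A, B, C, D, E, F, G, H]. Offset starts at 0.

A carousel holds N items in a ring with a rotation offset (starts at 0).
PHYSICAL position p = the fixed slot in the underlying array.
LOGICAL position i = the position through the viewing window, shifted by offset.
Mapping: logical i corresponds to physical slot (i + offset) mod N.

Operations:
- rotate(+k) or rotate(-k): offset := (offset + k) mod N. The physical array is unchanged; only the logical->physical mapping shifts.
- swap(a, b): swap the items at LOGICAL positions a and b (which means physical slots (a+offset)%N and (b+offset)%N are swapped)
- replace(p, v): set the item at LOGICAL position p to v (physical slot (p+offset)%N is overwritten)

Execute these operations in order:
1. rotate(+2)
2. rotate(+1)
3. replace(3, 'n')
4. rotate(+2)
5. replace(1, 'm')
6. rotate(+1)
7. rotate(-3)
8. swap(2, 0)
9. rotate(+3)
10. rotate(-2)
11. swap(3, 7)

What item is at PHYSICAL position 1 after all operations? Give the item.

After op 1 (rotate(+2)): offset=2, physical=[A,B,C,D,E,F,G,H], logical=[C,D,E,F,G,H,A,B]
After op 2 (rotate(+1)): offset=3, physical=[A,B,C,D,E,F,G,H], logical=[D,E,F,G,H,A,B,C]
After op 3 (replace(3, 'n')): offset=3, physical=[A,B,C,D,E,F,n,H], logical=[D,E,F,n,H,A,B,C]
After op 4 (rotate(+2)): offset=5, physical=[A,B,C,D,E,F,n,H], logical=[F,n,H,A,B,C,D,E]
After op 5 (replace(1, 'm')): offset=5, physical=[A,B,C,D,E,F,m,H], logical=[F,m,H,A,B,C,D,E]
After op 6 (rotate(+1)): offset=6, physical=[A,B,C,D,E,F,m,H], logical=[m,H,A,B,C,D,E,F]
After op 7 (rotate(-3)): offset=3, physical=[A,B,C,D,E,F,m,H], logical=[D,E,F,m,H,A,B,C]
After op 8 (swap(2, 0)): offset=3, physical=[A,B,C,F,E,D,m,H], logical=[F,E,D,m,H,A,B,C]
After op 9 (rotate(+3)): offset=6, physical=[A,B,C,F,E,D,m,H], logical=[m,H,A,B,C,F,E,D]
After op 10 (rotate(-2)): offset=4, physical=[A,B,C,F,E,D,m,H], logical=[E,D,m,H,A,B,C,F]
After op 11 (swap(3, 7)): offset=4, physical=[A,B,C,H,E,D,m,F], logical=[E,D,m,F,A,B,C,H]

Answer: B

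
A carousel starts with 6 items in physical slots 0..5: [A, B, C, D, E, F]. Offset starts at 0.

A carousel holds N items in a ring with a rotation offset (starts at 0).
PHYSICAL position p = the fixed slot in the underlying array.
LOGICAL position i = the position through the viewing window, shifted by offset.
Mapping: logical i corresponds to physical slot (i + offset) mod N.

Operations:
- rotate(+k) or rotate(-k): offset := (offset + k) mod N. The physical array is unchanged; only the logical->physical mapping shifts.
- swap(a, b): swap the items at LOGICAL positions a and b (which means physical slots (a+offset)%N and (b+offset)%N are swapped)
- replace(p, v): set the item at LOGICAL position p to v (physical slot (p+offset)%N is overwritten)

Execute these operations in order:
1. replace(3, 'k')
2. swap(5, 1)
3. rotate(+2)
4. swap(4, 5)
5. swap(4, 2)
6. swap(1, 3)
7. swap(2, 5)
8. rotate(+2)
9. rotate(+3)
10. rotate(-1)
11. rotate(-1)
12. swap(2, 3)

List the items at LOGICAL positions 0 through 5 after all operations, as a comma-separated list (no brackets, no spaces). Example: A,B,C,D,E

Answer: k,E,C,F,B,A

Derivation:
After op 1 (replace(3, 'k')): offset=0, physical=[A,B,C,k,E,F], logical=[A,B,C,k,E,F]
After op 2 (swap(5, 1)): offset=0, physical=[A,F,C,k,E,B], logical=[A,F,C,k,E,B]
After op 3 (rotate(+2)): offset=2, physical=[A,F,C,k,E,B], logical=[C,k,E,B,A,F]
After op 4 (swap(4, 5)): offset=2, physical=[F,A,C,k,E,B], logical=[C,k,E,B,F,A]
After op 5 (swap(4, 2)): offset=2, physical=[E,A,C,k,F,B], logical=[C,k,F,B,E,A]
After op 6 (swap(1, 3)): offset=2, physical=[E,A,C,B,F,k], logical=[C,B,F,k,E,A]
After op 7 (swap(2, 5)): offset=2, physical=[E,F,C,B,A,k], logical=[C,B,A,k,E,F]
After op 8 (rotate(+2)): offset=4, physical=[E,F,C,B,A,k], logical=[A,k,E,F,C,B]
After op 9 (rotate(+3)): offset=1, physical=[E,F,C,B,A,k], logical=[F,C,B,A,k,E]
After op 10 (rotate(-1)): offset=0, physical=[E,F,C,B,A,k], logical=[E,F,C,B,A,k]
After op 11 (rotate(-1)): offset=5, physical=[E,F,C,B,A,k], logical=[k,E,F,C,B,A]
After op 12 (swap(2, 3)): offset=5, physical=[E,C,F,B,A,k], logical=[k,E,C,F,B,A]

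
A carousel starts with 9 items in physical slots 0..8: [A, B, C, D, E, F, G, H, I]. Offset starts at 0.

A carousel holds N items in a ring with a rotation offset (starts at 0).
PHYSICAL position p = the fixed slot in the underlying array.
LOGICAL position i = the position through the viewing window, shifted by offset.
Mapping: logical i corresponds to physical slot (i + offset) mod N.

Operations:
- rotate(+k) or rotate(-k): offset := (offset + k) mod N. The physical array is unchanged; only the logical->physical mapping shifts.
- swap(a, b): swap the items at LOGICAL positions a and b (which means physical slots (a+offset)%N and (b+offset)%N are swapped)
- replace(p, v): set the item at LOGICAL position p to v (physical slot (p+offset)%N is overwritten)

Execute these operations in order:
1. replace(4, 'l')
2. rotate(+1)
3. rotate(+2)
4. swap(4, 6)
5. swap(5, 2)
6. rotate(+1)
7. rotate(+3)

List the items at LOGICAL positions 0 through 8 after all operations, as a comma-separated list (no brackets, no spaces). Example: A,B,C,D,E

Answer: A,F,H,B,C,D,l,I,G

Derivation:
After op 1 (replace(4, 'l')): offset=0, physical=[A,B,C,D,l,F,G,H,I], logical=[A,B,C,D,l,F,G,H,I]
After op 2 (rotate(+1)): offset=1, physical=[A,B,C,D,l,F,G,H,I], logical=[B,C,D,l,F,G,H,I,A]
After op 3 (rotate(+2)): offset=3, physical=[A,B,C,D,l,F,G,H,I], logical=[D,l,F,G,H,I,A,B,C]
After op 4 (swap(4, 6)): offset=3, physical=[H,B,C,D,l,F,G,A,I], logical=[D,l,F,G,A,I,H,B,C]
After op 5 (swap(5, 2)): offset=3, physical=[H,B,C,D,l,I,G,A,F], logical=[D,l,I,G,A,F,H,B,C]
After op 6 (rotate(+1)): offset=4, physical=[H,B,C,D,l,I,G,A,F], logical=[l,I,G,A,F,H,B,C,D]
After op 7 (rotate(+3)): offset=7, physical=[H,B,C,D,l,I,G,A,F], logical=[A,F,H,B,C,D,l,I,G]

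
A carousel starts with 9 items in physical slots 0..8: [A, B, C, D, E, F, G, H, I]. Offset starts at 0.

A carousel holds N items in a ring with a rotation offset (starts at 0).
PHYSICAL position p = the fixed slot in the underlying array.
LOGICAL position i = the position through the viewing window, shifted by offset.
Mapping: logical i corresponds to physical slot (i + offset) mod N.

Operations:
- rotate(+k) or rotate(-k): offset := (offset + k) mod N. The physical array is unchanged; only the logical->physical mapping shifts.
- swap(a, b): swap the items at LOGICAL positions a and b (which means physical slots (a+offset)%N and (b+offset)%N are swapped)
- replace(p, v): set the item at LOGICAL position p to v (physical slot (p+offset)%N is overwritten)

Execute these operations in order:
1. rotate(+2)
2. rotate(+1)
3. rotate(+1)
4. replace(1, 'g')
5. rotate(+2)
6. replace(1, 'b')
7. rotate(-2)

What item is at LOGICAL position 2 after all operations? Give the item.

Answer: G

Derivation:
After op 1 (rotate(+2)): offset=2, physical=[A,B,C,D,E,F,G,H,I], logical=[C,D,E,F,G,H,I,A,B]
After op 2 (rotate(+1)): offset=3, physical=[A,B,C,D,E,F,G,H,I], logical=[D,E,F,G,H,I,A,B,C]
After op 3 (rotate(+1)): offset=4, physical=[A,B,C,D,E,F,G,H,I], logical=[E,F,G,H,I,A,B,C,D]
After op 4 (replace(1, 'g')): offset=4, physical=[A,B,C,D,E,g,G,H,I], logical=[E,g,G,H,I,A,B,C,D]
After op 5 (rotate(+2)): offset=6, physical=[A,B,C,D,E,g,G,H,I], logical=[G,H,I,A,B,C,D,E,g]
After op 6 (replace(1, 'b')): offset=6, physical=[A,B,C,D,E,g,G,b,I], logical=[G,b,I,A,B,C,D,E,g]
After op 7 (rotate(-2)): offset=4, physical=[A,B,C,D,E,g,G,b,I], logical=[E,g,G,b,I,A,B,C,D]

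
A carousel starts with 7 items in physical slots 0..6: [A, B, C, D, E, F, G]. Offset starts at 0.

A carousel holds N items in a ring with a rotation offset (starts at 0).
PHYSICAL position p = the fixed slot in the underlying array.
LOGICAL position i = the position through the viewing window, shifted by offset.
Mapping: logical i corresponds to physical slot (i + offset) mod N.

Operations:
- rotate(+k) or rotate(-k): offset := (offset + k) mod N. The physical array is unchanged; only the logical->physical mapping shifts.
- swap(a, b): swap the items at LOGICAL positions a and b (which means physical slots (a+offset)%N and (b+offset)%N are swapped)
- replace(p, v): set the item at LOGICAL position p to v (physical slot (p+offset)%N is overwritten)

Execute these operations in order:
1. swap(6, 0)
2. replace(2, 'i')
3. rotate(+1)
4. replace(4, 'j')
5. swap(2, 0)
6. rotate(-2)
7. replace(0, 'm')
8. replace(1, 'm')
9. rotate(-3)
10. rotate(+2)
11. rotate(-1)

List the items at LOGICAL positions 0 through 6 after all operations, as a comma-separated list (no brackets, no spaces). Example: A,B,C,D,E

Answer: E,j,m,m,D,i,B

Derivation:
After op 1 (swap(6, 0)): offset=0, physical=[G,B,C,D,E,F,A], logical=[G,B,C,D,E,F,A]
After op 2 (replace(2, 'i')): offset=0, physical=[G,B,i,D,E,F,A], logical=[G,B,i,D,E,F,A]
After op 3 (rotate(+1)): offset=1, physical=[G,B,i,D,E,F,A], logical=[B,i,D,E,F,A,G]
After op 4 (replace(4, 'j')): offset=1, physical=[G,B,i,D,E,j,A], logical=[B,i,D,E,j,A,G]
After op 5 (swap(2, 0)): offset=1, physical=[G,D,i,B,E,j,A], logical=[D,i,B,E,j,A,G]
After op 6 (rotate(-2)): offset=6, physical=[G,D,i,B,E,j,A], logical=[A,G,D,i,B,E,j]
After op 7 (replace(0, 'm')): offset=6, physical=[G,D,i,B,E,j,m], logical=[m,G,D,i,B,E,j]
After op 8 (replace(1, 'm')): offset=6, physical=[m,D,i,B,E,j,m], logical=[m,m,D,i,B,E,j]
After op 9 (rotate(-3)): offset=3, physical=[m,D,i,B,E,j,m], logical=[B,E,j,m,m,D,i]
After op 10 (rotate(+2)): offset=5, physical=[m,D,i,B,E,j,m], logical=[j,m,m,D,i,B,E]
After op 11 (rotate(-1)): offset=4, physical=[m,D,i,B,E,j,m], logical=[E,j,m,m,D,i,B]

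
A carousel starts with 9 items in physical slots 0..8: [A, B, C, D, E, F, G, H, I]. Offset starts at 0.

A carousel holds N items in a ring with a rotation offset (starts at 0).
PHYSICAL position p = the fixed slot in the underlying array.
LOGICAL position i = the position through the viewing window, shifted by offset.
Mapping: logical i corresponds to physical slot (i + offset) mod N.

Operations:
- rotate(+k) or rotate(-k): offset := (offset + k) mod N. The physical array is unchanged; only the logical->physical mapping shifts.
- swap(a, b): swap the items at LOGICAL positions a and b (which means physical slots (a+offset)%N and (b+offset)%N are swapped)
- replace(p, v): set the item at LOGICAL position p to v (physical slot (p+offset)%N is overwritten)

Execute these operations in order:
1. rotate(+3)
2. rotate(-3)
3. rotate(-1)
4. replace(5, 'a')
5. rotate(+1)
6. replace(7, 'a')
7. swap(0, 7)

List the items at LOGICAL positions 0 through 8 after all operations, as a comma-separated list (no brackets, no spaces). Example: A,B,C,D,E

Answer: a,B,C,D,a,F,G,A,I

Derivation:
After op 1 (rotate(+3)): offset=3, physical=[A,B,C,D,E,F,G,H,I], logical=[D,E,F,G,H,I,A,B,C]
After op 2 (rotate(-3)): offset=0, physical=[A,B,C,D,E,F,G,H,I], logical=[A,B,C,D,E,F,G,H,I]
After op 3 (rotate(-1)): offset=8, physical=[A,B,C,D,E,F,G,H,I], logical=[I,A,B,C,D,E,F,G,H]
After op 4 (replace(5, 'a')): offset=8, physical=[A,B,C,D,a,F,G,H,I], logical=[I,A,B,C,D,a,F,G,H]
After op 5 (rotate(+1)): offset=0, physical=[A,B,C,D,a,F,G,H,I], logical=[A,B,C,D,a,F,G,H,I]
After op 6 (replace(7, 'a')): offset=0, physical=[A,B,C,D,a,F,G,a,I], logical=[A,B,C,D,a,F,G,a,I]
After op 7 (swap(0, 7)): offset=0, physical=[a,B,C,D,a,F,G,A,I], logical=[a,B,C,D,a,F,G,A,I]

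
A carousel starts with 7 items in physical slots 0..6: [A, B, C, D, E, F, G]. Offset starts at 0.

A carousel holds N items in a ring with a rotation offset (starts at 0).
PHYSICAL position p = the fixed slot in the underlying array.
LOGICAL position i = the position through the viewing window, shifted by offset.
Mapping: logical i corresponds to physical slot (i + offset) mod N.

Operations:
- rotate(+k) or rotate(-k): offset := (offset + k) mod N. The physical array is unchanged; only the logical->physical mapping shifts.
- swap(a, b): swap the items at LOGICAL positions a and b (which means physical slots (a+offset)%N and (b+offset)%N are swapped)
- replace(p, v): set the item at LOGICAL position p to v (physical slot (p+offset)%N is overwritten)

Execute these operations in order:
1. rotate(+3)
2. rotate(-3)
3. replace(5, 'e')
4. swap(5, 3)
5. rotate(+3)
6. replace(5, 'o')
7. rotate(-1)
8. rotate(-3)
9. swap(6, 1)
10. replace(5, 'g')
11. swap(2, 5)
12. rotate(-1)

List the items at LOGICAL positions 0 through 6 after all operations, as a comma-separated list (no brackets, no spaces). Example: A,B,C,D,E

After op 1 (rotate(+3)): offset=3, physical=[A,B,C,D,E,F,G], logical=[D,E,F,G,A,B,C]
After op 2 (rotate(-3)): offset=0, physical=[A,B,C,D,E,F,G], logical=[A,B,C,D,E,F,G]
After op 3 (replace(5, 'e')): offset=0, physical=[A,B,C,D,E,e,G], logical=[A,B,C,D,E,e,G]
After op 4 (swap(5, 3)): offset=0, physical=[A,B,C,e,E,D,G], logical=[A,B,C,e,E,D,G]
After op 5 (rotate(+3)): offset=3, physical=[A,B,C,e,E,D,G], logical=[e,E,D,G,A,B,C]
After op 6 (replace(5, 'o')): offset=3, physical=[A,o,C,e,E,D,G], logical=[e,E,D,G,A,o,C]
After op 7 (rotate(-1)): offset=2, physical=[A,o,C,e,E,D,G], logical=[C,e,E,D,G,A,o]
After op 8 (rotate(-3)): offset=6, physical=[A,o,C,e,E,D,G], logical=[G,A,o,C,e,E,D]
After op 9 (swap(6, 1)): offset=6, physical=[D,o,C,e,E,A,G], logical=[G,D,o,C,e,E,A]
After op 10 (replace(5, 'g')): offset=6, physical=[D,o,C,e,g,A,G], logical=[G,D,o,C,e,g,A]
After op 11 (swap(2, 5)): offset=6, physical=[D,g,C,e,o,A,G], logical=[G,D,g,C,e,o,A]
After op 12 (rotate(-1)): offset=5, physical=[D,g,C,e,o,A,G], logical=[A,G,D,g,C,e,o]

Answer: A,G,D,g,C,e,o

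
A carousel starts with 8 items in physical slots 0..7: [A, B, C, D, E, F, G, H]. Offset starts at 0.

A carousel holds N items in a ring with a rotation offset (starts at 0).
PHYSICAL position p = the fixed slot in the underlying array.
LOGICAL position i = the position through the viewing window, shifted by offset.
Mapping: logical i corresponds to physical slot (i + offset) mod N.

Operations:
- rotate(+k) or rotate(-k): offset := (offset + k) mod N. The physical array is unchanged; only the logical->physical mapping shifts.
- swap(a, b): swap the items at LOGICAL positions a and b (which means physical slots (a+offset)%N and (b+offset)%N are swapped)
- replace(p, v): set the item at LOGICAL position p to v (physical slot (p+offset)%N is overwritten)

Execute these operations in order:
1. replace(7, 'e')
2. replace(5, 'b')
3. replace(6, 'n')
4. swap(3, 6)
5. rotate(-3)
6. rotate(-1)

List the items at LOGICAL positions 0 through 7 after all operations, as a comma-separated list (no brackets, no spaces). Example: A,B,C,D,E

Answer: E,b,D,e,A,B,C,n

Derivation:
After op 1 (replace(7, 'e')): offset=0, physical=[A,B,C,D,E,F,G,e], logical=[A,B,C,D,E,F,G,e]
After op 2 (replace(5, 'b')): offset=0, physical=[A,B,C,D,E,b,G,e], logical=[A,B,C,D,E,b,G,e]
After op 3 (replace(6, 'n')): offset=0, physical=[A,B,C,D,E,b,n,e], logical=[A,B,C,D,E,b,n,e]
After op 4 (swap(3, 6)): offset=0, physical=[A,B,C,n,E,b,D,e], logical=[A,B,C,n,E,b,D,e]
After op 5 (rotate(-3)): offset=5, physical=[A,B,C,n,E,b,D,e], logical=[b,D,e,A,B,C,n,E]
After op 6 (rotate(-1)): offset=4, physical=[A,B,C,n,E,b,D,e], logical=[E,b,D,e,A,B,C,n]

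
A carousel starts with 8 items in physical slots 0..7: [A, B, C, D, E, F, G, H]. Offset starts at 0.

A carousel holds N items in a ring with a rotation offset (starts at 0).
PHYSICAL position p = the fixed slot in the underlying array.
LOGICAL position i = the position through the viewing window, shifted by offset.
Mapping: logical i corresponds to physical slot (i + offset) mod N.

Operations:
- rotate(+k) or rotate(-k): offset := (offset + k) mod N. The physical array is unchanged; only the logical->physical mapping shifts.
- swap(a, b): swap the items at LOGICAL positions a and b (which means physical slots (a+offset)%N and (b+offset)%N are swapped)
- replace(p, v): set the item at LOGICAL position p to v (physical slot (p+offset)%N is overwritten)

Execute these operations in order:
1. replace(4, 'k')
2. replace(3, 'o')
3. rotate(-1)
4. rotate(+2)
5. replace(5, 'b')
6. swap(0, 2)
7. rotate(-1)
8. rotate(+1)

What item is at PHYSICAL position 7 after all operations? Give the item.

After op 1 (replace(4, 'k')): offset=0, physical=[A,B,C,D,k,F,G,H], logical=[A,B,C,D,k,F,G,H]
After op 2 (replace(3, 'o')): offset=0, physical=[A,B,C,o,k,F,G,H], logical=[A,B,C,o,k,F,G,H]
After op 3 (rotate(-1)): offset=7, physical=[A,B,C,o,k,F,G,H], logical=[H,A,B,C,o,k,F,G]
After op 4 (rotate(+2)): offset=1, physical=[A,B,C,o,k,F,G,H], logical=[B,C,o,k,F,G,H,A]
After op 5 (replace(5, 'b')): offset=1, physical=[A,B,C,o,k,F,b,H], logical=[B,C,o,k,F,b,H,A]
After op 6 (swap(0, 2)): offset=1, physical=[A,o,C,B,k,F,b,H], logical=[o,C,B,k,F,b,H,A]
After op 7 (rotate(-1)): offset=0, physical=[A,o,C,B,k,F,b,H], logical=[A,o,C,B,k,F,b,H]
After op 8 (rotate(+1)): offset=1, physical=[A,o,C,B,k,F,b,H], logical=[o,C,B,k,F,b,H,A]

Answer: H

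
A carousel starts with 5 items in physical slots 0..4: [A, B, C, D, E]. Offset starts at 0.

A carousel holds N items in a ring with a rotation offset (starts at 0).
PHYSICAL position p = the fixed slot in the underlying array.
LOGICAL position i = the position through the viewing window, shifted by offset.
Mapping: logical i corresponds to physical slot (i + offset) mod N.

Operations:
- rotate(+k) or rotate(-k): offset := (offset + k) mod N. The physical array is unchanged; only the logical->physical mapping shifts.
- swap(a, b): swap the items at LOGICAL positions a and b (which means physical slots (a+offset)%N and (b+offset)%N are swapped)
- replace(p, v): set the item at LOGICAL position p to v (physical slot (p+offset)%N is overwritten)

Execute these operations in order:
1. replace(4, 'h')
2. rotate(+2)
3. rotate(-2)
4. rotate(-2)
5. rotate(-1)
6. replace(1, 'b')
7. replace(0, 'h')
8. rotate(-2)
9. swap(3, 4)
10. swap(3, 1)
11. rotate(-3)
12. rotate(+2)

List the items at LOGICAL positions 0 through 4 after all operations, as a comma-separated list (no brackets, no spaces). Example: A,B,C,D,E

Answer: b,A,h,h,B

Derivation:
After op 1 (replace(4, 'h')): offset=0, physical=[A,B,C,D,h], logical=[A,B,C,D,h]
After op 2 (rotate(+2)): offset=2, physical=[A,B,C,D,h], logical=[C,D,h,A,B]
After op 3 (rotate(-2)): offset=0, physical=[A,B,C,D,h], logical=[A,B,C,D,h]
After op 4 (rotate(-2)): offset=3, physical=[A,B,C,D,h], logical=[D,h,A,B,C]
After op 5 (rotate(-1)): offset=2, physical=[A,B,C,D,h], logical=[C,D,h,A,B]
After op 6 (replace(1, 'b')): offset=2, physical=[A,B,C,b,h], logical=[C,b,h,A,B]
After op 7 (replace(0, 'h')): offset=2, physical=[A,B,h,b,h], logical=[h,b,h,A,B]
After op 8 (rotate(-2)): offset=0, physical=[A,B,h,b,h], logical=[A,B,h,b,h]
After op 9 (swap(3, 4)): offset=0, physical=[A,B,h,h,b], logical=[A,B,h,h,b]
After op 10 (swap(3, 1)): offset=0, physical=[A,h,h,B,b], logical=[A,h,h,B,b]
After op 11 (rotate(-3)): offset=2, physical=[A,h,h,B,b], logical=[h,B,b,A,h]
After op 12 (rotate(+2)): offset=4, physical=[A,h,h,B,b], logical=[b,A,h,h,B]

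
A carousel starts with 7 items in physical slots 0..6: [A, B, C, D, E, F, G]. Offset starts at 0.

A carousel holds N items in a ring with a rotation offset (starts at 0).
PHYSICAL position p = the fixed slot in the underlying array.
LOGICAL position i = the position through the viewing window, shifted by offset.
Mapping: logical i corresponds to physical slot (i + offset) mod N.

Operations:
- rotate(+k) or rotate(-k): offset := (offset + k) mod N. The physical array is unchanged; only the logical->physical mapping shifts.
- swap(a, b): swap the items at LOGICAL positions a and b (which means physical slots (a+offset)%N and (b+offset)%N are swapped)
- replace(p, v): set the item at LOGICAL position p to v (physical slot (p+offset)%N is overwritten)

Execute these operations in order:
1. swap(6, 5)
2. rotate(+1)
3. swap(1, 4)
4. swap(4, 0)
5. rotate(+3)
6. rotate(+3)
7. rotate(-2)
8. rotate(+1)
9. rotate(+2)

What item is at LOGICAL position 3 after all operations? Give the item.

Answer: E

Derivation:
After op 1 (swap(6, 5)): offset=0, physical=[A,B,C,D,E,G,F], logical=[A,B,C,D,E,G,F]
After op 2 (rotate(+1)): offset=1, physical=[A,B,C,D,E,G,F], logical=[B,C,D,E,G,F,A]
After op 3 (swap(1, 4)): offset=1, physical=[A,B,G,D,E,C,F], logical=[B,G,D,E,C,F,A]
After op 4 (swap(4, 0)): offset=1, physical=[A,C,G,D,E,B,F], logical=[C,G,D,E,B,F,A]
After op 5 (rotate(+3)): offset=4, physical=[A,C,G,D,E,B,F], logical=[E,B,F,A,C,G,D]
After op 6 (rotate(+3)): offset=0, physical=[A,C,G,D,E,B,F], logical=[A,C,G,D,E,B,F]
After op 7 (rotate(-2)): offset=5, physical=[A,C,G,D,E,B,F], logical=[B,F,A,C,G,D,E]
After op 8 (rotate(+1)): offset=6, physical=[A,C,G,D,E,B,F], logical=[F,A,C,G,D,E,B]
After op 9 (rotate(+2)): offset=1, physical=[A,C,G,D,E,B,F], logical=[C,G,D,E,B,F,A]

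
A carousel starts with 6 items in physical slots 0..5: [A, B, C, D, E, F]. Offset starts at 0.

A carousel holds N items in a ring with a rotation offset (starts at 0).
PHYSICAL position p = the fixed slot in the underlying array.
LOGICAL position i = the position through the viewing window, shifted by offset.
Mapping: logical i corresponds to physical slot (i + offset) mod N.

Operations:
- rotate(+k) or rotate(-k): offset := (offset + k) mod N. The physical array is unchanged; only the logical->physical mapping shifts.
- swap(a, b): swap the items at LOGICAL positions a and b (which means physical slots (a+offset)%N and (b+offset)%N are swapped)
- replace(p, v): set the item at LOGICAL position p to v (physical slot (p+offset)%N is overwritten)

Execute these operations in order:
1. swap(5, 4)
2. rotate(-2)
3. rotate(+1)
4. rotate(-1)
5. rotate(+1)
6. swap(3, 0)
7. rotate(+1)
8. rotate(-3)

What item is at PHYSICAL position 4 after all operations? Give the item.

Answer: F

Derivation:
After op 1 (swap(5, 4)): offset=0, physical=[A,B,C,D,F,E], logical=[A,B,C,D,F,E]
After op 2 (rotate(-2)): offset=4, physical=[A,B,C,D,F,E], logical=[F,E,A,B,C,D]
After op 3 (rotate(+1)): offset=5, physical=[A,B,C,D,F,E], logical=[E,A,B,C,D,F]
After op 4 (rotate(-1)): offset=4, physical=[A,B,C,D,F,E], logical=[F,E,A,B,C,D]
After op 5 (rotate(+1)): offset=5, physical=[A,B,C,D,F,E], logical=[E,A,B,C,D,F]
After op 6 (swap(3, 0)): offset=5, physical=[A,B,E,D,F,C], logical=[C,A,B,E,D,F]
After op 7 (rotate(+1)): offset=0, physical=[A,B,E,D,F,C], logical=[A,B,E,D,F,C]
After op 8 (rotate(-3)): offset=3, physical=[A,B,E,D,F,C], logical=[D,F,C,A,B,E]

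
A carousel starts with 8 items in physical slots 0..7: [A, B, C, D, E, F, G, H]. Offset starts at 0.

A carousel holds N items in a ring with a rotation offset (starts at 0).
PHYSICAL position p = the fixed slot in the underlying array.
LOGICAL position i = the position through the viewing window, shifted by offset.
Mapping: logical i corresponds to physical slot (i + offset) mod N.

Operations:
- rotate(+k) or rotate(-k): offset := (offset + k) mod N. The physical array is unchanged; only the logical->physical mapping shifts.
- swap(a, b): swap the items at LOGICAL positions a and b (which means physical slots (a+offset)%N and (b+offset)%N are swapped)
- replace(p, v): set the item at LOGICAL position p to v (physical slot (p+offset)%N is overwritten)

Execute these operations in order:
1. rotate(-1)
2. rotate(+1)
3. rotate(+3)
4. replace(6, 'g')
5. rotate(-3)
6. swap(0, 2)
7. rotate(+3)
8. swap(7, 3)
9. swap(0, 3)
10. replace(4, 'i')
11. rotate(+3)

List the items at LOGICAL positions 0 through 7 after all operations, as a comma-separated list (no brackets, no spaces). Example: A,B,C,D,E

After op 1 (rotate(-1)): offset=7, physical=[A,B,C,D,E,F,G,H], logical=[H,A,B,C,D,E,F,G]
After op 2 (rotate(+1)): offset=0, physical=[A,B,C,D,E,F,G,H], logical=[A,B,C,D,E,F,G,H]
After op 3 (rotate(+3)): offset=3, physical=[A,B,C,D,E,F,G,H], logical=[D,E,F,G,H,A,B,C]
After op 4 (replace(6, 'g')): offset=3, physical=[A,g,C,D,E,F,G,H], logical=[D,E,F,G,H,A,g,C]
After op 5 (rotate(-3)): offset=0, physical=[A,g,C,D,E,F,G,H], logical=[A,g,C,D,E,F,G,H]
After op 6 (swap(0, 2)): offset=0, physical=[C,g,A,D,E,F,G,H], logical=[C,g,A,D,E,F,G,H]
After op 7 (rotate(+3)): offset=3, physical=[C,g,A,D,E,F,G,H], logical=[D,E,F,G,H,C,g,A]
After op 8 (swap(7, 3)): offset=3, physical=[C,g,G,D,E,F,A,H], logical=[D,E,F,A,H,C,g,G]
After op 9 (swap(0, 3)): offset=3, physical=[C,g,G,A,E,F,D,H], logical=[A,E,F,D,H,C,g,G]
After op 10 (replace(4, 'i')): offset=3, physical=[C,g,G,A,E,F,D,i], logical=[A,E,F,D,i,C,g,G]
After op 11 (rotate(+3)): offset=6, physical=[C,g,G,A,E,F,D,i], logical=[D,i,C,g,G,A,E,F]

Answer: D,i,C,g,G,A,E,F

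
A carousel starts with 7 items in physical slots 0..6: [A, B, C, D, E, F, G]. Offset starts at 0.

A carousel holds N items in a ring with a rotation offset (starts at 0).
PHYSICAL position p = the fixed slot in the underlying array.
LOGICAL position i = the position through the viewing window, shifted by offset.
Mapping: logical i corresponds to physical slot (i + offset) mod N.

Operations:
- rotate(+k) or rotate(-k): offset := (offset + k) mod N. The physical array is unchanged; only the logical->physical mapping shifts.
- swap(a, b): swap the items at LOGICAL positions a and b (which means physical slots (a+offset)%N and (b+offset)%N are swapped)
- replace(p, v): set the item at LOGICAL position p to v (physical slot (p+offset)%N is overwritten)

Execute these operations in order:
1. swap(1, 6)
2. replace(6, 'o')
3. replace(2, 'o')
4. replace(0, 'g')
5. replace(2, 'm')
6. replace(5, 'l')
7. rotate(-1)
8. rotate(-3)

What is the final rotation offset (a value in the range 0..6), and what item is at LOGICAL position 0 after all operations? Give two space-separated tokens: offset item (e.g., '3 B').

After op 1 (swap(1, 6)): offset=0, physical=[A,G,C,D,E,F,B], logical=[A,G,C,D,E,F,B]
After op 2 (replace(6, 'o')): offset=0, physical=[A,G,C,D,E,F,o], logical=[A,G,C,D,E,F,o]
After op 3 (replace(2, 'o')): offset=0, physical=[A,G,o,D,E,F,o], logical=[A,G,o,D,E,F,o]
After op 4 (replace(0, 'g')): offset=0, physical=[g,G,o,D,E,F,o], logical=[g,G,o,D,E,F,o]
After op 5 (replace(2, 'm')): offset=0, physical=[g,G,m,D,E,F,o], logical=[g,G,m,D,E,F,o]
After op 6 (replace(5, 'l')): offset=0, physical=[g,G,m,D,E,l,o], logical=[g,G,m,D,E,l,o]
After op 7 (rotate(-1)): offset=6, physical=[g,G,m,D,E,l,o], logical=[o,g,G,m,D,E,l]
After op 8 (rotate(-3)): offset=3, physical=[g,G,m,D,E,l,o], logical=[D,E,l,o,g,G,m]

Answer: 3 D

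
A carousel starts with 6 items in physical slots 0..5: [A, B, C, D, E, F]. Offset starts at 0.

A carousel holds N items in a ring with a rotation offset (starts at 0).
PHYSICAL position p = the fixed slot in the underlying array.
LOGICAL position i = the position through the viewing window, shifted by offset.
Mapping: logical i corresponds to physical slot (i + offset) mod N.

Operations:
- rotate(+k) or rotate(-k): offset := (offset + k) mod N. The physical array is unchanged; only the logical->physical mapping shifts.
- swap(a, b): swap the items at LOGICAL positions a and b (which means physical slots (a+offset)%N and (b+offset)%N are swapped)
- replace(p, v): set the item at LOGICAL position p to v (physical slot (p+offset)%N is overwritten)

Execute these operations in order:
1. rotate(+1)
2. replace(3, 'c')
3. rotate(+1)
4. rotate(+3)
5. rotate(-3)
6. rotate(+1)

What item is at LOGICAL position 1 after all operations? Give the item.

Answer: c

Derivation:
After op 1 (rotate(+1)): offset=1, physical=[A,B,C,D,E,F], logical=[B,C,D,E,F,A]
After op 2 (replace(3, 'c')): offset=1, physical=[A,B,C,D,c,F], logical=[B,C,D,c,F,A]
After op 3 (rotate(+1)): offset=2, physical=[A,B,C,D,c,F], logical=[C,D,c,F,A,B]
After op 4 (rotate(+3)): offset=5, physical=[A,B,C,D,c,F], logical=[F,A,B,C,D,c]
After op 5 (rotate(-3)): offset=2, physical=[A,B,C,D,c,F], logical=[C,D,c,F,A,B]
After op 6 (rotate(+1)): offset=3, physical=[A,B,C,D,c,F], logical=[D,c,F,A,B,C]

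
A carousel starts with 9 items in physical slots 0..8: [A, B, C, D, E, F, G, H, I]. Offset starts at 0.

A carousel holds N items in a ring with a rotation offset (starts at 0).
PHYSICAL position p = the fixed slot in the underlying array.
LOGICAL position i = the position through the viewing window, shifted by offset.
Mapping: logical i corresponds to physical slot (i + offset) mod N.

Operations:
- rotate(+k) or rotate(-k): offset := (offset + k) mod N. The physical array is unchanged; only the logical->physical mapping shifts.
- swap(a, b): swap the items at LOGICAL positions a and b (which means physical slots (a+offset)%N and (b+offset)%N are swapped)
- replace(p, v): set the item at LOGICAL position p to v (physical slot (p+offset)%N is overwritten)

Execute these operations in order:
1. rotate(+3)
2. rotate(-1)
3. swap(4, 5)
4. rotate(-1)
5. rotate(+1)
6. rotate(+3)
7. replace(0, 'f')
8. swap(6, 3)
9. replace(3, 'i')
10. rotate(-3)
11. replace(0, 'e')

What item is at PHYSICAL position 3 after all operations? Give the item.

Answer: D

Derivation:
After op 1 (rotate(+3)): offset=3, physical=[A,B,C,D,E,F,G,H,I], logical=[D,E,F,G,H,I,A,B,C]
After op 2 (rotate(-1)): offset=2, physical=[A,B,C,D,E,F,G,H,I], logical=[C,D,E,F,G,H,I,A,B]
After op 3 (swap(4, 5)): offset=2, physical=[A,B,C,D,E,F,H,G,I], logical=[C,D,E,F,H,G,I,A,B]
After op 4 (rotate(-1)): offset=1, physical=[A,B,C,D,E,F,H,G,I], logical=[B,C,D,E,F,H,G,I,A]
After op 5 (rotate(+1)): offset=2, physical=[A,B,C,D,E,F,H,G,I], logical=[C,D,E,F,H,G,I,A,B]
After op 6 (rotate(+3)): offset=5, physical=[A,B,C,D,E,F,H,G,I], logical=[F,H,G,I,A,B,C,D,E]
After op 7 (replace(0, 'f')): offset=5, physical=[A,B,C,D,E,f,H,G,I], logical=[f,H,G,I,A,B,C,D,E]
After op 8 (swap(6, 3)): offset=5, physical=[A,B,I,D,E,f,H,G,C], logical=[f,H,G,C,A,B,I,D,E]
After op 9 (replace(3, 'i')): offset=5, physical=[A,B,I,D,E,f,H,G,i], logical=[f,H,G,i,A,B,I,D,E]
After op 10 (rotate(-3)): offset=2, physical=[A,B,I,D,E,f,H,G,i], logical=[I,D,E,f,H,G,i,A,B]
After op 11 (replace(0, 'e')): offset=2, physical=[A,B,e,D,E,f,H,G,i], logical=[e,D,E,f,H,G,i,A,B]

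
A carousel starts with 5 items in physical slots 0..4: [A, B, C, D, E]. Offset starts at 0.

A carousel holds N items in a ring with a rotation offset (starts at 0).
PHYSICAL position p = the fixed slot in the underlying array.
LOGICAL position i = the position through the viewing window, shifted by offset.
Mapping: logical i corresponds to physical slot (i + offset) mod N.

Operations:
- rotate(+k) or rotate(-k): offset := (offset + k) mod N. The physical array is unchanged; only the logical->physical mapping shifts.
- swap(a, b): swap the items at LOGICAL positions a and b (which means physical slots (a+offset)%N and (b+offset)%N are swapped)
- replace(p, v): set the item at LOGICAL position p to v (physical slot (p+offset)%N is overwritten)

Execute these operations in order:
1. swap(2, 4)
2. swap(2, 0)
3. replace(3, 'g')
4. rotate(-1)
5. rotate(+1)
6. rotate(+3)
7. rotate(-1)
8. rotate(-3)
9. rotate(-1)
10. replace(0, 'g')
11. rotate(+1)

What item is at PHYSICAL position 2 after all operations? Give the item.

Answer: A

Derivation:
After op 1 (swap(2, 4)): offset=0, physical=[A,B,E,D,C], logical=[A,B,E,D,C]
After op 2 (swap(2, 0)): offset=0, physical=[E,B,A,D,C], logical=[E,B,A,D,C]
After op 3 (replace(3, 'g')): offset=0, physical=[E,B,A,g,C], logical=[E,B,A,g,C]
After op 4 (rotate(-1)): offset=4, physical=[E,B,A,g,C], logical=[C,E,B,A,g]
After op 5 (rotate(+1)): offset=0, physical=[E,B,A,g,C], logical=[E,B,A,g,C]
After op 6 (rotate(+3)): offset=3, physical=[E,B,A,g,C], logical=[g,C,E,B,A]
After op 7 (rotate(-1)): offset=2, physical=[E,B,A,g,C], logical=[A,g,C,E,B]
After op 8 (rotate(-3)): offset=4, physical=[E,B,A,g,C], logical=[C,E,B,A,g]
After op 9 (rotate(-1)): offset=3, physical=[E,B,A,g,C], logical=[g,C,E,B,A]
After op 10 (replace(0, 'g')): offset=3, physical=[E,B,A,g,C], logical=[g,C,E,B,A]
After op 11 (rotate(+1)): offset=4, physical=[E,B,A,g,C], logical=[C,E,B,A,g]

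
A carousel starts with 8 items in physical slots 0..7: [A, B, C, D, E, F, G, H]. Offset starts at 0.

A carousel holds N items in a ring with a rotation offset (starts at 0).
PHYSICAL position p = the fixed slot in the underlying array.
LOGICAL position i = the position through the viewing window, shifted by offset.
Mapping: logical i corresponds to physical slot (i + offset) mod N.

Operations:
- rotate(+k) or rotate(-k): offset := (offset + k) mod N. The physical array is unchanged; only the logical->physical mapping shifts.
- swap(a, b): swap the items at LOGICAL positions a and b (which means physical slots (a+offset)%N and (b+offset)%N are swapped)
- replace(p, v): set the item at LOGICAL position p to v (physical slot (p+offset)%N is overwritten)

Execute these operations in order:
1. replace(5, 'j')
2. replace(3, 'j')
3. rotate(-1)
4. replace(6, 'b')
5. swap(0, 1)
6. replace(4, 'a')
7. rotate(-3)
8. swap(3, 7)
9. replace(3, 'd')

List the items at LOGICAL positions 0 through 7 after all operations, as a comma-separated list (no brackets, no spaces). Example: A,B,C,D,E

After op 1 (replace(5, 'j')): offset=0, physical=[A,B,C,D,E,j,G,H], logical=[A,B,C,D,E,j,G,H]
After op 2 (replace(3, 'j')): offset=0, physical=[A,B,C,j,E,j,G,H], logical=[A,B,C,j,E,j,G,H]
After op 3 (rotate(-1)): offset=7, physical=[A,B,C,j,E,j,G,H], logical=[H,A,B,C,j,E,j,G]
After op 4 (replace(6, 'b')): offset=7, physical=[A,B,C,j,E,b,G,H], logical=[H,A,B,C,j,E,b,G]
After op 5 (swap(0, 1)): offset=7, physical=[H,B,C,j,E,b,G,A], logical=[A,H,B,C,j,E,b,G]
After op 6 (replace(4, 'a')): offset=7, physical=[H,B,C,a,E,b,G,A], logical=[A,H,B,C,a,E,b,G]
After op 7 (rotate(-3)): offset=4, physical=[H,B,C,a,E,b,G,A], logical=[E,b,G,A,H,B,C,a]
After op 8 (swap(3, 7)): offset=4, physical=[H,B,C,A,E,b,G,a], logical=[E,b,G,a,H,B,C,A]
After op 9 (replace(3, 'd')): offset=4, physical=[H,B,C,A,E,b,G,d], logical=[E,b,G,d,H,B,C,A]

Answer: E,b,G,d,H,B,C,A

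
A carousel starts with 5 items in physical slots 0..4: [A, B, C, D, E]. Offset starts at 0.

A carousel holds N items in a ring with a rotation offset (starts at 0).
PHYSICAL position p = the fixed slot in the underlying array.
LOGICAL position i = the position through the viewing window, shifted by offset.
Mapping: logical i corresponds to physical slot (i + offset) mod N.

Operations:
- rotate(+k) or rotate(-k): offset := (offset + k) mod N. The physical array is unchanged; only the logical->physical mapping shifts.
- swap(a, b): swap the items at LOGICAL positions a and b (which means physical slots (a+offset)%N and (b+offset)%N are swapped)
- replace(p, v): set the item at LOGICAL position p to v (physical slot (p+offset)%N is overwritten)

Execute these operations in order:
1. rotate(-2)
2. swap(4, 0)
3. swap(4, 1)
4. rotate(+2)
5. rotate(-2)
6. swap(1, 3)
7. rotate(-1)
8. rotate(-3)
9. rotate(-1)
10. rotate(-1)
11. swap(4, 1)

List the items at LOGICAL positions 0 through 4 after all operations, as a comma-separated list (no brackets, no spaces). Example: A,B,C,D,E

Answer: E,D,B,A,C

Derivation:
After op 1 (rotate(-2)): offset=3, physical=[A,B,C,D,E], logical=[D,E,A,B,C]
After op 2 (swap(4, 0)): offset=3, physical=[A,B,D,C,E], logical=[C,E,A,B,D]
After op 3 (swap(4, 1)): offset=3, physical=[A,B,E,C,D], logical=[C,D,A,B,E]
After op 4 (rotate(+2)): offset=0, physical=[A,B,E,C,D], logical=[A,B,E,C,D]
After op 5 (rotate(-2)): offset=3, physical=[A,B,E,C,D], logical=[C,D,A,B,E]
After op 6 (swap(1, 3)): offset=3, physical=[A,D,E,C,B], logical=[C,B,A,D,E]
After op 7 (rotate(-1)): offset=2, physical=[A,D,E,C,B], logical=[E,C,B,A,D]
After op 8 (rotate(-3)): offset=4, physical=[A,D,E,C,B], logical=[B,A,D,E,C]
After op 9 (rotate(-1)): offset=3, physical=[A,D,E,C,B], logical=[C,B,A,D,E]
After op 10 (rotate(-1)): offset=2, physical=[A,D,E,C,B], logical=[E,C,B,A,D]
After op 11 (swap(4, 1)): offset=2, physical=[A,C,E,D,B], logical=[E,D,B,A,C]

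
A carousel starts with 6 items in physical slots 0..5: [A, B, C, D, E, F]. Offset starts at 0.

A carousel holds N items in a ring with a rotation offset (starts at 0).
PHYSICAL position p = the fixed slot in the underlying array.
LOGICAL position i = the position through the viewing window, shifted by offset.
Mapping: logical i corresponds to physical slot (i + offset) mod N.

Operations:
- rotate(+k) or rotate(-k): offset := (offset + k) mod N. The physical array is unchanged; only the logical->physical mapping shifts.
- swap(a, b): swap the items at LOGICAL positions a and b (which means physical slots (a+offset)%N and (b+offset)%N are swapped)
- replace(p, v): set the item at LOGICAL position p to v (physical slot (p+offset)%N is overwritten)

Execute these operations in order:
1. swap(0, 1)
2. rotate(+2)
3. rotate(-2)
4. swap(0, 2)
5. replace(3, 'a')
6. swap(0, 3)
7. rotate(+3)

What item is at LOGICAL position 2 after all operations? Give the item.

After op 1 (swap(0, 1)): offset=0, physical=[B,A,C,D,E,F], logical=[B,A,C,D,E,F]
After op 2 (rotate(+2)): offset=2, physical=[B,A,C,D,E,F], logical=[C,D,E,F,B,A]
After op 3 (rotate(-2)): offset=0, physical=[B,A,C,D,E,F], logical=[B,A,C,D,E,F]
After op 4 (swap(0, 2)): offset=0, physical=[C,A,B,D,E,F], logical=[C,A,B,D,E,F]
After op 5 (replace(3, 'a')): offset=0, physical=[C,A,B,a,E,F], logical=[C,A,B,a,E,F]
After op 6 (swap(0, 3)): offset=0, physical=[a,A,B,C,E,F], logical=[a,A,B,C,E,F]
After op 7 (rotate(+3)): offset=3, physical=[a,A,B,C,E,F], logical=[C,E,F,a,A,B]

Answer: F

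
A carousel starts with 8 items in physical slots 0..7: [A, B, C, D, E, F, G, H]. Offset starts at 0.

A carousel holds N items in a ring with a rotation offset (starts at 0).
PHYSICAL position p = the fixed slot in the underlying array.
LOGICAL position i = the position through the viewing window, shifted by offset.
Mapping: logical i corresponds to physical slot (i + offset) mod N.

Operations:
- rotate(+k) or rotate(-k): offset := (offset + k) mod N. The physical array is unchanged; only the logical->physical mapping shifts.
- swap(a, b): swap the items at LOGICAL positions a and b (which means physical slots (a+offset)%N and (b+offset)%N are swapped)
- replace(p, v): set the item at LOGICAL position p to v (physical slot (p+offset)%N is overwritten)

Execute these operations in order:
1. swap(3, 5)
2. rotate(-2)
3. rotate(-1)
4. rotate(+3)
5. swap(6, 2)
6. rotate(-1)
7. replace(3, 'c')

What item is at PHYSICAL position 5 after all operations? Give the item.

Answer: D

Derivation:
After op 1 (swap(3, 5)): offset=0, physical=[A,B,C,F,E,D,G,H], logical=[A,B,C,F,E,D,G,H]
After op 2 (rotate(-2)): offset=6, physical=[A,B,C,F,E,D,G,H], logical=[G,H,A,B,C,F,E,D]
After op 3 (rotate(-1)): offset=5, physical=[A,B,C,F,E,D,G,H], logical=[D,G,H,A,B,C,F,E]
After op 4 (rotate(+3)): offset=0, physical=[A,B,C,F,E,D,G,H], logical=[A,B,C,F,E,D,G,H]
After op 5 (swap(6, 2)): offset=0, physical=[A,B,G,F,E,D,C,H], logical=[A,B,G,F,E,D,C,H]
After op 6 (rotate(-1)): offset=7, physical=[A,B,G,F,E,D,C,H], logical=[H,A,B,G,F,E,D,C]
After op 7 (replace(3, 'c')): offset=7, physical=[A,B,c,F,E,D,C,H], logical=[H,A,B,c,F,E,D,C]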